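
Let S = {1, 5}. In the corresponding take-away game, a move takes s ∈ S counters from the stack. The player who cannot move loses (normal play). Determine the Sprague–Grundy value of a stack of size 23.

1

n :  0  1  2  3  4  5  6  7  8  9 10 11 12 13 14 15 16 17 18 19 20 21 22 23
G :  0  1  0  1  0  1  0  1  0  1  0  1  0  1  0  1  0  1  0  1  0  1  0  1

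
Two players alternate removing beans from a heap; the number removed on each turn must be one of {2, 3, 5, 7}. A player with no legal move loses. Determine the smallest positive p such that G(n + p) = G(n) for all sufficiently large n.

9

G(0) = 0
G(1) = mex{} = 0
G(2) = mex{0} = 1
G(3) = mex{0,0} = 1
G(4) = mex{1,0} = 2
G(5) = mex{1,1,0} = 2
G(6) = mex{2,1,0} = 3
G(7) = mex{2,2,1,0} = 3
G(8) = mex{3,2,1,0} = 4
G(9) = mex{3,3,2,1} = 0
G(10) = mex{4,3,2,1} = 0
G(11) = mex{0,4,3,2} = 1
G(12) = mex{0,0,3,2} = 1
G(13) = mex{1,0,4,3} = 2
G(14) = mex{1,1,0,3} = 2
G(15) = mex{2,1,0,4} = 3
G(16) = mex{2,2,1,0} = 3
G(17) = mex{3,2,1,0} = 4
G(18) = mex{3,3,2,1} = 0
G(19) = mex{4,3,2,1} = 0
G(n+9) = G(n) holds for n = 0,…,6 (a full window of length max(S) = 7), so the sequence is purely periodic with period 9.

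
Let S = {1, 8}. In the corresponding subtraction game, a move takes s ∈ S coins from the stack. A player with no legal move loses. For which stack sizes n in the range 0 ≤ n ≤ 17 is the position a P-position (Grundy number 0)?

0, 2, 4, 6, 9, 11, 13, 15

G(0) = 0
G(1) = mex{0} = 1
G(2) = mex{1} = 0
G(3) = mex{0} = 1
G(4) = mex{1} = 0
G(5) = mex{0} = 1
G(6) = mex{1} = 0
G(7) = mex{0} = 1
G(8) = mex{1,0} = 2
G(9) = mex{2,1} = 0
G(10) = mex{0,0} = 1
G(11) = mex{1,1} = 0
G(12) = mex{0,0} = 1
G(13) = mex{1,1} = 0
G(14) = mex{0,0} = 1
G(15) = mex{1,1} = 0
G(16) = mex{0,2} = 1
G(17) = mex{1,0} = 2
P-positions are exactly the n with G(n) = 0.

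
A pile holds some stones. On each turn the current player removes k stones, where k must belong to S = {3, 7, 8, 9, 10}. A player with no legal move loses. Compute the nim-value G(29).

2

n :  0  1  2  3  4  5  6  7  8  9 10 11 12 13 14 15 16 17 18 19 20 21 22 23 24 25 26 27 28 29
G :  0  0  0  1  1  1  0  2  2  1  3  3  2  2  4  3  3  0  0  0  1  1  1  0  2  2  1  3  3  2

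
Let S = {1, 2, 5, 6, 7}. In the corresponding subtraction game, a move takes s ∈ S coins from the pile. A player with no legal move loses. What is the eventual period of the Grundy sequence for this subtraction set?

n :  0  1  2  3  4  5  6  7  8  9 10 11 12 13 14 15 16 17 18 19 20 21 22 23
G :  0  1  2  0  1  2  3  4  5  3  4  0  1  2  0  1  2  3  4  5  3  4  0  1
G(n+11) = G(n) holds for n = 0,…,6 (a full window of length max(S) = 7), so the sequence is purely periodic with period 11.

11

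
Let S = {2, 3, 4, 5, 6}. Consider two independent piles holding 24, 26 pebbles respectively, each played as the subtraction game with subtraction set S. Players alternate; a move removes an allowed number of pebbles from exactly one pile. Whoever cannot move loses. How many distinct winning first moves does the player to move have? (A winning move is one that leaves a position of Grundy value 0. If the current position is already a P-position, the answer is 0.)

3

All piles use S = {2, 3, 4, 5, 6}:
G(0) = 0
G(1) = mex{} = 0
G(2) = mex{0} = 1
G(3) = mex{0,0} = 1
G(4) = mex{1,0,0} = 2
G(5) = mex{1,1,0,0} = 2
G(6) = mex{2,1,1,0,0} = 3
G(7) = mex{2,2,1,1,0} = 3
G(8) = mex{3,2,2,1,1} = 0
G(9) = mex{3,3,2,2,1} = 0
G(10) = mex{0,3,3,2,2} = 1
G(11) = mex{0,0,3,3,2} = 1
G(12) = mex{1,0,0,3,3} = 2
G(13) = mex{1,1,0,0,3} = 2
G(14) = mex{2,1,1,0,0} = 3
G(15) = mex{2,2,1,1,0} = 3
G(16) = mex{3,2,2,1,1} = 0
G(17) = mex{3,3,2,2,1} = 0
G(18) = mex{0,3,3,2,2} = 1
G(19) = mex{0,0,3,3,2} = 1
G(20) = mex{1,0,0,3,3} = 2
G(21) = mex{1,1,0,0,3} = 2
G(22) = mex{2,1,1,0,0} = 3
G(23) = mex{2,2,1,1,0} = 3
G(24) = mex{3,2,2,1,1} = 0
G(25) = mex{3,3,2,2,1} = 0
G(26) = mex{0,3,3,2,2} = 1
Pile A: G(24) = 0.
Pile B: G(26) = 1.
Combined Grundy value = 0 ⊕ 1 = 1.
A winning move leaves total XOR = 0, i.e. changes one component's Grundy value g to g ⊕ X where X is the current total.
Pile A: need g' = 0⊕1 = 1. Options: 24−2→G=3, 24−3→G=2, 24−4→G=2, 24−5→G=1, 24−6→G=1. Hits: 2.
Pile B: need g' = 1⊕1 = 0. Options: 26−2→G=0, 26−3→G=3, 26−4→G=3, 26−5→G=2, 26−6→G=2. Hits: 1.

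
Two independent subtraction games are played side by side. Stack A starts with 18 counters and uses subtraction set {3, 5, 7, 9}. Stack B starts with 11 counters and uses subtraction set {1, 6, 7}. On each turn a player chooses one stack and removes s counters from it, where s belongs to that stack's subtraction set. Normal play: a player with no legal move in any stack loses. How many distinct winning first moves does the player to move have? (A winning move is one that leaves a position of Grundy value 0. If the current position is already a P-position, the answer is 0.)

Stack A, S = {3, 5, 7, 9}:
n :  0  1  2  3  4  5  6  7  8  9 10 11 12 13 14 15 16 17 18
G :  0  0  0  1  1  1  2  2  2  3  3  3  0  0  0  1  1  1  2
G_A(18) = 2.
Stack B, S = {1, 6, 7}:
G(0) = 0
G(1) = mex{0} = 1
G(2) = mex{1} = 0
G(3) = mex{0} = 1
G(4) = mex{1} = 0
G(5) = mex{0} = 1
G(6) = mex{1,0} = 2
G(7) = mex{2,1,0} = 3
G(8) = mex{3,0,1} = 2
G(9) = mex{2,1,0} = 3
G(10) = mex{3,0,1} = 2
G(11) = mex{2,1,0} = 3
G_B(11) = 3.
Combined Grundy value = 2 ⊕ 3 = 1.
A winning move leaves total XOR = 0, i.e. changes one component's Grundy value g to g ⊕ X where X is the current total.
Stack A: need g' = 2⊕1 = 3. Options: 18−3→G=1, 18−5→G=0, 18−7→G=3, 18−9→G=3. Hits: 2.
Stack B: need g' = 3⊕1 = 2. Options: 11−1→G=2, 11−6→G=1, 11−7→G=0. Hits: 1.

3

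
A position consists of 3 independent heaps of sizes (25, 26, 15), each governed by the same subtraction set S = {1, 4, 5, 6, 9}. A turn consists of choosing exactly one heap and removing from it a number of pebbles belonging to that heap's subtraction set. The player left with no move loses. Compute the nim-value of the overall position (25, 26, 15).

2

All heaps use S = {1, 4, 5, 6, 9}:
n :  0  1  2  3  4  5  6  7  8  9 10 11 12 13 14 15 16 17 18 19 20 21 22 23 24 25 26
G :  0  1  0  1  2  3  2  3  4  5  0  1  0  1  2  3  2  3  4  5  0  1  0  1  2  3  2
Heap A: G(25) = 3.
Heap B: G(26) = 2.
Heap C: G(15) = 3.
Combined Grundy value = 3 ⊕ 2 ⊕ 3 = 2.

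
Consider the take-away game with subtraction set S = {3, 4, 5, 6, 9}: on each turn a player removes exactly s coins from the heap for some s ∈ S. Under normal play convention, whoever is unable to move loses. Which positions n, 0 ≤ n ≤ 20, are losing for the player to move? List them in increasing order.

0, 1, 2, 12, 13, 14

n :  0  1  2  3  4  5  6  7  8  9 10 11 12 13 14 15 16 17 18 19 20
G :  0  0  0  1  1  1  2  2  2  3  3  3  0  0  0  1  1  1  2  2  2
P-positions are exactly the n with G(n) = 0.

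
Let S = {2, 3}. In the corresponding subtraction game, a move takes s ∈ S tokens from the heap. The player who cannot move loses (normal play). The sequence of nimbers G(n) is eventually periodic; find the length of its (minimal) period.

5

n :  0  1  2  3  4  5  6  7  8  9 10 11 12 13 14
G :  0  0  1  1  2  0  0  1  1  2  0  0  1  1  2
G(n+5) = G(n) holds for n = 0,…,2 (a full window of length max(S) = 3), so the sequence is purely periodic with period 5.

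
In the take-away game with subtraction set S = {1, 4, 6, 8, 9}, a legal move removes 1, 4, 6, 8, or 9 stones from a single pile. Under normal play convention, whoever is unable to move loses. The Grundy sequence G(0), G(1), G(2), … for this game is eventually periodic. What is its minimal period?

n :  0  1  2  3  4  5  6  7  8  9 10 11 12 13 14 15 16 17 18 19 20 21 22 23 24 25 26 27 28 29 30 31 32 33 34 35
G :  0  1  0  1  2  0  1  0  1  2  3  2  0  1  2  3  2  0  1  0  1  2  0  1  0  1  2  3  2  0  1  2  3  2  0  1
G(n+17) = G(n) holds for n = 0,…,8 (a full window of length max(S) = 9), so the sequence is purely periodic with period 17.

17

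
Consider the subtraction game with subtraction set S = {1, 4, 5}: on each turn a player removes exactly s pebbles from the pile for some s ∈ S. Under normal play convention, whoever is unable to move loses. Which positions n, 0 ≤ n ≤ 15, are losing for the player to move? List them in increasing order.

0, 2, 8, 10

G(0) = 0
G(1) = mex{0} = 1
G(2) = mex{1} = 0
G(3) = mex{0} = 1
G(4) = mex{1,0} = 2
G(5) = mex{2,1,0} = 3
G(6) = mex{3,0,1} = 2
G(7) = mex{2,1,0} = 3
G(8) = mex{3,2,1} = 0
G(9) = mex{0,3,2} = 1
G(10) = mex{1,2,3} = 0
G(11) = mex{0,3,2} = 1
G(12) = mex{1,0,3} = 2
G(13) = mex{2,1,0} = 3
G(14) = mex{3,0,1} = 2
G(15) = mex{2,1,0} = 3
P-positions are exactly the n with G(n) = 0.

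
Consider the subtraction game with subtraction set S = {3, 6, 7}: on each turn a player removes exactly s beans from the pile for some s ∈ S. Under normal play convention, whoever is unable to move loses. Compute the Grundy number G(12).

0

G(0) = 0
G(1) = mex{} = 0
G(2) = mex{} = 0
G(3) = mex{0} = 1
G(4) = mex{0} = 1
G(5) = mex{0} = 1
G(6) = mex{1,0} = 2
G(7) = mex{1,0,0} = 2
G(8) = mex{1,0,0} = 2
G(9) = mex{2,1,0} = 3
G(10) = mex{2,1,1} = 0
G(11) = mex{2,1,1} = 0
G(12) = mex{3,2,1} = 0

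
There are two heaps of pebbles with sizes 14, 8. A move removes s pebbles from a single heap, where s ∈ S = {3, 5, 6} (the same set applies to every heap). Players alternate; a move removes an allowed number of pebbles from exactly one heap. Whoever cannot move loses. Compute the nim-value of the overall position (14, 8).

All heaps use S = {3, 5, 6}:
G(0) = 0
G(1) = mex{} = 0
G(2) = mex{} = 0
G(3) = mex{0} = 1
G(4) = mex{0} = 1
G(5) = mex{0,0} = 1
G(6) = mex{1,0,0} = 2
G(7) = mex{1,0,0} = 2
G(8) = mex{1,1,0} = 2
G(9) = mex{2,1,1} = 0
G(10) = mex{2,1,1} = 0
G(11) = mex{2,2,1} = 0
G(12) = mex{0,2,2} = 1
G(13) = mex{0,2,2} = 1
G(14) = mex{0,0,2} = 1
Heap A: G(14) = 1.
Heap B: G(8) = 2.
Combined Grundy value = 1 ⊕ 2 = 3.

3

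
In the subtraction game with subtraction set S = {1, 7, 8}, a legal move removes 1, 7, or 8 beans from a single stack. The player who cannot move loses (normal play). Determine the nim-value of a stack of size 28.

n :  0  1  2  3  4  5  6  7  8  9 10 11 12 13 14 15 16 17 18 19 20 21 22 23 24 25 26 27 28
G :  0  1  0  1  0  1  0  1  2  3  2  3  2  3  2  0  1  0  1  0  1  0  1  2  3  2  3  2  3

3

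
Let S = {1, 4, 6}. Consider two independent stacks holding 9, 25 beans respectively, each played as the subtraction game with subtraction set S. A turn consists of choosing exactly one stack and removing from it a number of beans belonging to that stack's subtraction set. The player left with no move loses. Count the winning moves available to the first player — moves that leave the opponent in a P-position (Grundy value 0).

3

All stacks use S = {1, 4, 6}:
G(0) = 0
G(1) = mex{0} = 1
G(2) = mex{1} = 0
G(3) = mex{0} = 1
G(4) = mex{1,0} = 2
G(5) = mex{2,1} = 0
G(6) = mex{0,0,0} = 1
G(7) = mex{1,1,1} = 0
G(8) = mex{0,2,0} = 1
G(9) = mex{1,0,1} = 2
G(10) = mex{2,1,2} = 0
G(11) = mex{0,0,0} = 1
G(12) = mex{1,1,1} = 0
G(13) = mex{0,2,0} = 1
G(14) = mex{1,0,1} = 2
G(15) = mex{2,1,2} = 0
G(16) = mex{0,0,0} = 1
G(17) = mex{1,1,1} = 0
G(18) = mex{0,2,0} = 1
G(19) = mex{1,0,1} = 2
G(20) = mex{2,1,2} = 0
G(21) = mex{0,0,0} = 1
G(22) = mex{1,1,1} = 0
G(23) = mex{0,2,0} = 1
G(24) = mex{1,0,1} = 2
G(25) = mex{2,1,2} = 0
Stack A: G(9) = 2.
Stack B: G(25) = 0.
Combined Grundy value = 2 ⊕ 0 = 2.
A winning move leaves total XOR = 0, i.e. changes one component's Grundy value g to g ⊕ X where X is the current total.
Stack A: need g' = 2⊕2 = 0. Options: 9−1→G=1, 9−4→G=0, 9−6→G=1. Hits: 1.
Stack B: need g' = 0⊕2 = 2. Options: 25−1→G=2, 25−4→G=1, 25−6→G=2. Hits: 2.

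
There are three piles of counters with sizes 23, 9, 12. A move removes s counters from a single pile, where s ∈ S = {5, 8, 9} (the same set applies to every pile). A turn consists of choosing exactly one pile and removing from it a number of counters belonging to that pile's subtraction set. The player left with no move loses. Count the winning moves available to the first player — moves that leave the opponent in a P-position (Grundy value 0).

2

All piles use S = {5, 8, 9}:
G(0) = 0
G(1) = mex{} = 0
G(2) = mex{} = 0
G(3) = mex{} = 0
G(4) = mex{} = 0
G(5) = mex{0} = 1
G(6) = mex{0} = 1
G(7) = mex{0} = 1
G(8) = mex{0,0} = 1
G(9) = mex{0,0,0} = 1
G(10) = mex{1,0,0} = 2
G(11) = mex{1,0,0} = 2
G(12) = mex{1,0,0} = 2
G(13) = mex{1,1,0} = 2
G(14) = mex{1,1,1} = 0
G(15) = mex{2,1,1} = 0
G(16) = mex{2,1,1} = 0
G(17) = mex{2,1,1} = 0
G(18) = mex{2,2,1} = 0
G(19) = mex{0,2,2} = 1
G(20) = mex{0,2,2} = 1
G(21) = mex{0,2,2} = 1
G(22) = mex{0,0,2} = 1
G(23) = mex{0,0,0} = 1
Pile A: G(23) = 1.
Pile B: G(9) = 1.
Pile C: G(12) = 2.
Combined Grundy value = 1 ⊕ 1 ⊕ 2 = 2.
A winning move leaves total XOR = 0, i.e. changes one component's Grundy value g to g ⊕ X where X is the current total.
Pile A: need g' = 1⊕2 = 3. Options: 23−5→G=0, 23−8→G=0, 23−9→G=0. Hits: 0.
Pile B: need g' = 1⊕2 = 3. Options: 9−5→G=0, 9−8→G=0, 9−9→G=0. Hits: 0.
Pile C: need g' = 2⊕2 = 0. Options: 12−5→G=1, 12−8→G=0, 12−9→G=0. Hits: 2.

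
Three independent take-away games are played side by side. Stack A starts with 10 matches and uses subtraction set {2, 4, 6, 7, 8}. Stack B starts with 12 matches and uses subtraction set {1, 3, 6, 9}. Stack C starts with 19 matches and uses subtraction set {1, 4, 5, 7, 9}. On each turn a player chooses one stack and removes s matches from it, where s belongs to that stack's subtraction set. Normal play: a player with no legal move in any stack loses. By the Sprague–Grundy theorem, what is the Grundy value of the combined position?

1

Stack A, S = {2, 4, 6, 7, 8}:
n :  0  1  2  3  4  5  6  7  8  9 10
G :  0  0  1  1  2  2  3  3  4  4  0
G_A(10) = 0.
Stack B, S = {1, 3, 6, 9}:
G(0) = 0
G(1) = mex{0} = 1
G(2) = mex{1} = 0
G(3) = mex{0,0} = 1
G(4) = mex{1,1} = 0
G(5) = mex{0,0} = 1
G(6) = mex{1,1,0} = 2
G(7) = mex{2,0,1} = 3
G(8) = mex{3,1,0} = 2
G(9) = mex{2,2,1,0} = 3
G(10) = mex{3,3,0,1} = 2
G(11) = mex{2,2,1,0} = 3
G(12) = mex{3,3,2,1} = 0
G_B(12) = 0.
Stack C, S = {1, 4, 5, 7, 9}:
G(0) = 0
G(1) = mex{0} = 1
G(2) = mex{1} = 0
G(3) = mex{0} = 1
G(4) = mex{1,0} = 2
G(5) = mex{2,1,0} = 3
G(6) = mex{3,0,1} = 2
G(7) = mex{2,1,0,0} = 3
G(8) = mex{3,2,1,1} = 0
G(9) = mex{0,3,2,0,0} = 1
G(10) = mex{1,2,3,1,1} = 0
G(11) = mex{0,3,2,2,0} = 1
G(12) = mex{1,0,3,3,1} = 2
G(13) = mex{2,1,0,2,2} = 3
G(14) = mex{3,0,1,3,3} = 2
G(15) = mex{2,1,0,0,2} = 3
G(16) = mex{3,2,1,1,3} = 0
G(17) = mex{0,3,2,0,0} = 1
G(18) = mex{1,2,3,1,1} = 0
G(19) = mex{0,3,2,2,0} = 1
G_C(19) = 1.
Combined Grundy value = 0 ⊕ 0 ⊕ 1 = 1.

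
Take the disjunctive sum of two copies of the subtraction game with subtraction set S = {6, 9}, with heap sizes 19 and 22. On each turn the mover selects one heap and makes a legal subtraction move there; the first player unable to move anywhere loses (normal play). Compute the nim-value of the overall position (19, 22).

All heaps use S = {6, 9}:
G(0) = 0
G(1) = mex{} = 0
G(2) = mex{} = 0
G(3) = mex{} = 0
G(4) = mex{} = 0
G(5) = mex{} = 0
G(6) = mex{0} = 1
G(7) = mex{0} = 1
G(8) = mex{0} = 1
G(9) = mex{0,0} = 1
G(10) = mex{0,0} = 1
G(11) = mex{0,0} = 1
G(12) = mex{1,0} = 2
G(13) = mex{1,0} = 2
G(14) = mex{1,0} = 2
G(15) = mex{1,1} = 0
G(16) = mex{1,1} = 0
G(17) = mex{1,1} = 0
G(18) = mex{2,1} = 0
G(19) = mex{2,1} = 0
G(20) = mex{2,1} = 0
G(21) = mex{0,2} = 1
G(22) = mex{0,2} = 1
Heap A: G(19) = 0.
Heap B: G(22) = 1.
Combined Grundy value = 0 ⊕ 1 = 1.

1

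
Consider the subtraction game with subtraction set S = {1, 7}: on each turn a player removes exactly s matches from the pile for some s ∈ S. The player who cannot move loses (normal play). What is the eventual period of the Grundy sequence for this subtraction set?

n :  0  1  2  3  4  5  6  7  8  9 10 11 12 13 14
G :  0  1  0  1  0  1  0  1  0  1  0  1  0  1  0
G(n+2) = G(n) holds for n = 0,…,6 (a full window of length max(S) = 7), so the sequence is purely periodic with period 2.

2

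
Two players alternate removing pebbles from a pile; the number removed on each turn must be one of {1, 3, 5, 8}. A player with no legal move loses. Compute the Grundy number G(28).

G(0) = 0
G(1) = mex{0} = 1
G(2) = mex{1} = 0
G(3) = mex{0,0} = 1
G(4) = mex{1,1} = 0
G(5) = mex{0,0,0} = 1
G(6) = mex{1,1,1} = 0
G(7) = mex{0,0,0} = 1
G(8) = mex{1,1,1,0} = 2
G(9) = mex{2,0,0,1} = 3
G(10) = mex{3,1,1,0} = 2
G(11) = mex{2,2,0,1} = 3
G(12) = mex{3,3,1,0} = 2
G(13) = mex{2,2,2,1} = 0
G(14) = mex{0,3,3,0} = 1
G(15) = mex{1,2,2,1} = 0
G(16) = mex{0,0,3,2} = 1
G(17) = mex{1,1,2,3} = 0
G(18) = mex{0,0,0,2} = 1
G(19) = mex{1,1,1,3} = 0
G(20) = mex{0,0,0,2} = 1
G(21) = mex{1,1,1,0} = 2
G(22) = mex{2,0,0,1} = 3
G(23) = mex{3,1,1,0} = 2
G(24) = mex{2,2,0,1} = 3
G(25) = mex{3,3,1,0} = 2
G(26) = mex{2,2,2,1} = 0
G(27) = mex{0,3,3,0} = 1
G(28) = mex{1,2,2,1} = 0

0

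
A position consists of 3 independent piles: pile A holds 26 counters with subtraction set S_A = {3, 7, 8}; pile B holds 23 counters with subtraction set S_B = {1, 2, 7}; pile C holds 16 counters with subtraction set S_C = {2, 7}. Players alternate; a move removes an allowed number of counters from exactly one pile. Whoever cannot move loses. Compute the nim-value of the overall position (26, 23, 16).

3

Pile A, S = {3, 7, 8}:
n :  0  1  2  3  4  5  6  7  8  9 10 11 12 13 14 15 16 17 18 19 20 21 22 23 24 25 26
G :  0  0  0  1  1  1  0  2  2  1  3  0  0  2  1  1  0  0  2  1  1  0  0  2  1  1  0
G_A(26) = 0.
Pile B, S = {1, 2, 7}:
n :  0  1  2  3  4  5  6  7  8  9 10 11 12 13 14 15 16 17 18 19 20 21 22 23
G :  0  1  2  0  1  2  0  1  2  0  1  2  0  1  2  0  1  2  0  1  2  0  1  2
G_B(23) = 2.
Pile C, S = {2, 7}:
n :  0  1  2  3  4  5  6  7  8  9 10 11 12 13 14 15 16
G :  0  0  1  1  0  0  1  1  2  0  0  1  1  0  0  1  1
G_C(16) = 1.
Combined Grundy value = 0 ⊕ 2 ⊕ 1 = 3.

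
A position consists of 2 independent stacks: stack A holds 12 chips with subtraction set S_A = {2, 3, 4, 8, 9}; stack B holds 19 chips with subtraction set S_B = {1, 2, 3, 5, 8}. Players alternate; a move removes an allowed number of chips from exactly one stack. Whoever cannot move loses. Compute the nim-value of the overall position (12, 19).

5

Stack A, S = {2, 3, 4, 8, 9}:
G(0) = 0
G(1) = mex{} = 0
G(2) = mex{0} = 1
G(3) = mex{0,0} = 1
G(4) = mex{1,0,0} = 2
G(5) = mex{1,1,0} = 2
G(6) = mex{2,1,1} = 0
G(7) = mex{2,2,1} = 0
G(8) = mex{0,2,2,0} = 1
G(9) = mex{0,0,2,0,0} = 1
G(10) = mex{1,0,0,1,0} = 2
G(11) = mex{1,1,0,1,1} = 2
G(12) = mex{2,1,1,2,1} = 0
G_A(12) = 0.
Stack B, S = {1, 2, 3, 5, 8}:
n :  0  1  2  3  4  5  6  7  8  9 10 11 12 13 14 15 16 17 18 19
G :  0  1  2  3  0  1  2  3  4  5  0  1  2  3  0  1  2  3  4  5
G_B(19) = 5.
Combined Grundy value = 0 ⊕ 5 = 5.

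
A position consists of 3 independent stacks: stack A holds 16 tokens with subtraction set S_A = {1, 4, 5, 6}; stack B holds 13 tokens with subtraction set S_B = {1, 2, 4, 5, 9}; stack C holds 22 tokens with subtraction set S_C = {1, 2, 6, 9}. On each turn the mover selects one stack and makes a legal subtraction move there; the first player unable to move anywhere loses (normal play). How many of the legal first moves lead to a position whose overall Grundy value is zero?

Stack A, S = {1, 4, 5, 6}:
G(0) = 0
G(1) = mex{0} = 1
G(2) = mex{1} = 0
G(3) = mex{0} = 1
G(4) = mex{1,0} = 2
G(5) = mex{2,1,0} = 3
G(6) = mex{3,0,1,0} = 2
G(7) = mex{2,1,0,1} = 3
G(8) = mex{3,2,1,0} = 4
G(9) = mex{4,3,2,1} = 0
G(10) = mex{0,2,3,2} = 1
G(11) = mex{1,3,2,3} = 0
G(12) = mex{0,4,3,2} = 1
G(13) = mex{1,0,4,3} = 2
G(14) = mex{2,1,0,4} = 3
G(15) = mex{3,0,1,0} = 2
G(16) = mex{2,1,0,1} = 3
G_A(16) = 3.
Stack B, S = {1, 2, 4, 5, 9}:
G(0) = 0
G(1) = mex{0} = 1
G(2) = mex{1,0} = 2
G(3) = mex{2,1} = 0
G(4) = mex{0,2,0} = 1
G(5) = mex{1,0,1,0} = 2
G(6) = mex{2,1,2,1} = 0
G(7) = mex{0,2,0,2} = 1
G(8) = mex{1,0,1,0} = 2
G(9) = mex{2,1,2,1,0} = 3
G(10) = mex{3,2,0,2,1} = 4
G(11) = mex{4,3,1,0,2} = 5
G(12) = mex{5,4,2,1,0} = 3
G(13) = mex{3,5,3,2,1} = 0
G_B(13) = 0.
Stack C, S = {1, 2, 6, 9}:
G(0) = 0
G(1) = mex{0} = 1
G(2) = mex{1,0} = 2
G(3) = mex{2,1} = 0
G(4) = mex{0,2} = 1
G(5) = mex{1,0} = 2
G(6) = mex{2,1,0} = 3
G(7) = mex{3,2,1} = 0
G(8) = mex{0,3,2} = 1
G(9) = mex{1,0,0,0} = 2
G(10) = mex{2,1,1,1} = 0
G(11) = mex{0,2,2,2} = 1
G(12) = mex{1,0,3,0} = 2
G(13) = mex{2,1,0,1} = 3
G(14) = mex{3,2,1,2} = 0
G(15) = mex{0,3,2,3} = 1
G(16) = mex{1,0,0,0} = 2
G(17) = mex{2,1,1,1} = 0
G(18) = mex{0,2,2,2} = 1
G(19) = mex{1,0,3,0} = 2
G(20) = mex{2,1,0,1} = 3
G(21) = mex{3,2,1,2} = 0
G(22) = mex{0,3,2,3} = 1
G_C(22) = 1.
Combined Grundy value = 3 ⊕ 0 ⊕ 1 = 2.
A winning move leaves total XOR = 0, i.e. changes one component's Grundy value g to g ⊕ X where X is the current total.
Stack A: need g' = 3⊕2 = 1. Options: 16−1→G=2, 16−4→G=1, 16−5→G=0, 16−6→G=1. Hits: 2.
Stack B: need g' = 0⊕2 = 2. Options: 13−1→G=3, 13−2→G=5, 13−4→G=3, 13−5→G=2, 13−9→G=1. Hits: 1.
Stack C: need g' = 1⊕2 = 3. Options: 22−1→G=0, 22−2→G=3, 22−6→G=2, 22−9→G=3. Hits: 2.

5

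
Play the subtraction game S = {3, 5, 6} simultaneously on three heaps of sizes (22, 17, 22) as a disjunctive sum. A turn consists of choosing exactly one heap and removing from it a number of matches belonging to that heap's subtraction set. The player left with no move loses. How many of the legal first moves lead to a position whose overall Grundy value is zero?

All heaps use S = {3, 5, 6}:
n :  0  1  2  3  4  5  6  7  8  9 10 11 12 13 14 15 16 17 18 19 20 21 22
G :  0  0  0  1  1  1  2  2  2  0  0  0  1  1  1  2  2  2  0  0  0  1  1
Heap A: G(22) = 1.
Heap B: G(17) = 2.
Heap C: G(22) = 1.
Combined Grundy value = 1 ⊕ 2 ⊕ 1 = 2.
A winning move leaves total XOR = 0, i.e. changes one component's Grundy value g to g ⊕ X where X is the current total.
Heap A: need g' = 1⊕2 = 3. Options: 22−3→G=0, 22−5→G=2, 22−6→G=2. Hits: 0.
Heap B: need g' = 2⊕2 = 0. Options: 17−3→G=1, 17−5→G=1, 17−6→G=0. Hits: 1.
Heap C: need g' = 1⊕2 = 3. Options: 22−3→G=0, 22−5→G=2, 22−6→G=2. Hits: 0.

1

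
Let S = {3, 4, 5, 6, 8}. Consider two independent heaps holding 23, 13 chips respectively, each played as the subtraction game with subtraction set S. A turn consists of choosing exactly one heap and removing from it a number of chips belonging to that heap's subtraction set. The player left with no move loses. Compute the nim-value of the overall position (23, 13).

0

All heaps use S = {3, 4, 5, 6, 8}:
G(0) = 0
G(1) = mex{} = 0
G(2) = mex{} = 0
G(3) = mex{0} = 1
G(4) = mex{0,0} = 1
G(5) = mex{0,0,0} = 1
G(6) = mex{1,0,0,0} = 2
G(7) = mex{1,1,0,0} = 2
G(8) = mex{1,1,1,0,0} = 2
G(9) = mex{2,1,1,1,0} = 3
G(10) = mex{2,2,1,1,0} = 3
G(11) = mex{2,2,2,1,1} = 0
G(12) = mex{3,2,2,2,1} = 0
G(13) = mex{3,3,2,2,1} = 0
G(14) = mex{0,3,3,2,2} = 1
G(15) = mex{0,0,3,3,2} = 1
G(16) = mex{0,0,0,3,2} = 1
G(17) = mex{1,0,0,0,3} = 2
G(18) = mex{1,1,0,0,3} = 2
G(19) = mex{1,1,1,0,0} = 2
G(20) = mex{2,1,1,1,0} = 3
G(21) = mex{2,2,1,1,0} = 3
G(22) = mex{2,2,2,1,1} = 0
G(23) = mex{3,2,2,2,1} = 0
Heap A: G(23) = 0.
Heap B: G(13) = 0.
Combined Grundy value = 0 ⊕ 0 = 0.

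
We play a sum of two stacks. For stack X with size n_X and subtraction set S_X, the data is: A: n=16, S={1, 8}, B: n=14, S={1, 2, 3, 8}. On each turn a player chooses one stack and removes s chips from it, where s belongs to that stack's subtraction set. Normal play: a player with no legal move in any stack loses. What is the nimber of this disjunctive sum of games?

0

Stack A, S = {1, 8}:
G(0) = 0
G(1) = mex{0} = 1
G(2) = mex{1} = 0
G(3) = mex{0} = 1
G(4) = mex{1} = 0
G(5) = mex{0} = 1
G(6) = mex{1} = 0
G(7) = mex{0} = 1
G(8) = mex{1,0} = 2
G(9) = mex{2,1} = 0
G(10) = mex{0,0} = 1
G(11) = mex{1,1} = 0
G(12) = mex{0,0} = 1
G(13) = mex{1,1} = 0
G(14) = mex{0,0} = 1
G(15) = mex{1,1} = 0
G(16) = mex{0,2} = 1
G_A(16) = 1.
Stack B, S = {1, 2, 3, 8}:
G(0) = 0
G(1) = mex{0} = 1
G(2) = mex{1,0} = 2
G(3) = mex{2,1,0} = 3
G(4) = mex{3,2,1} = 0
G(5) = mex{0,3,2} = 1
G(6) = mex{1,0,3} = 2
G(7) = mex{2,1,0} = 3
G(8) = mex{3,2,1,0} = 4
G(9) = mex{4,3,2,1} = 0
G(10) = mex{0,4,3,2} = 1
G(11) = mex{1,0,4,3} = 2
G(12) = mex{2,1,0,0} = 3
G(13) = mex{3,2,1,1} = 0
G(14) = mex{0,3,2,2} = 1
G_B(14) = 1.
Combined Grundy value = 1 ⊕ 1 = 0.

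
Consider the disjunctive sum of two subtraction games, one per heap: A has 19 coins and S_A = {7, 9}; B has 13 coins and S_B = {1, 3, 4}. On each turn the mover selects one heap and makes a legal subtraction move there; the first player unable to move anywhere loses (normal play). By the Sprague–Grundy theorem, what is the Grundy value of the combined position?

2

Heap A, S = {7, 9}:
n :  0  1  2  3  4  5  6  7  8  9 10 11 12 13 14 15 16 17 18 19
G :  0  0  0  0  0  0  0  1  1  1  1  1  1  1  2  2  0  0  0  0
G_A(19) = 0.
Heap B, S = {1, 3, 4}:
n :  0  1  2  3  4  5  6  7  8  9 10 11 12 13
G :  0  1  0  1  2  3  2  0  1  0  1  2  3  2
G_B(13) = 2.
Combined Grundy value = 0 ⊕ 2 = 2.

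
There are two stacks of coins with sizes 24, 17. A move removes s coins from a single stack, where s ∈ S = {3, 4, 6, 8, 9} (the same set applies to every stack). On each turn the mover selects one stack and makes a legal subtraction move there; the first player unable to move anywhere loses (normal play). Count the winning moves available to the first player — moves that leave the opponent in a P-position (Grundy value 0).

All stacks use S = {3, 4, 6, 8, 9}:
G(0) = 0
G(1) = mex{} = 0
G(2) = mex{} = 0
G(3) = mex{0} = 1
G(4) = mex{0,0} = 1
G(5) = mex{0,0} = 1
G(6) = mex{1,0,0} = 2
G(7) = mex{1,1,0} = 2
G(8) = mex{1,1,0,0} = 2
G(9) = mex{2,1,1,0,0} = 3
G(10) = mex{2,2,1,0,0} = 3
G(11) = mex{2,2,1,1,0} = 3
G(12) = mex{3,2,2,1,1} = 0
G(13) = mex{3,3,2,1,1} = 0
G(14) = mex{3,3,2,2,1} = 0
G(15) = mex{0,3,3,2,2} = 1
G(16) = mex{0,0,3,2,2} = 1
G(17) = mex{0,0,3,3,2} = 1
G(18) = mex{1,0,0,3,3} = 2
G(19) = mex{1,1,0,3,3} = 2
G(20) = mex{1,1,0,0,3} = 2
G(21) = mex{2,1,1,0,0} = 3
G(22) = mex{2,2,1,0,0} = 3
G(23) = mex{2,2,1,1,0} = 3
G(24) = mex{3,2,2,1,1} = 0
Stack A: G(24) = 0.
Stack B: G(17) = 1.
Combined Grundy value = 0 ⊕ 1 = 1.
A winning move leaves total XOR = 0, i.e. changes one component's Grundy value g to g ⊕ X where X is the current total.
Stack A: need g' = 0⊕1 = 1. Options: 24−3→G=3, 24−4→G=2, 24−6→G=2, 24−8→G=1, 24−9→G=1. Hits: 2.
Stack B: need g' = 1⊕1 = 0. Options: 17−3→G=0, 17−4→G=0, 17−6→G=3, 17−8→G=3, 17−9→G=2. Hits: 2.

4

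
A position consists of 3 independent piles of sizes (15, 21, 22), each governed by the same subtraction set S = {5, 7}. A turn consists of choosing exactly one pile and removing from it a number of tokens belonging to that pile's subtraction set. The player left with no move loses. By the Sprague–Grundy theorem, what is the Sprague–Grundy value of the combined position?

3

All piles use S = {5, 7}:
G(0) = 0
G(1) = mex{} = 0
G(2) = mex{} = 0
G(3) = mex{} = 0
G(4) = mex{} = 0
G(5) = mex{0} = 1
G(6) = mex{0} = 1
G(7) = mex{0,0} = 1
G(8) = mex{0,0} = 1
G(9) = mex{0,0} = 1
G(10) = mex{1,0} = 2
G(11) = mex{1,0} = 2
G(12) = mex{1,1} = 0
G(13) = mex{1,1} = 0
G(14) = mex{1,1} = 0
G(15) = mex{2,1} = 0
G(16) = mex{2,1} = 0
G(17) = mex{0,2} = 1
G(18) = mex{0,2} = 1
G(19) = mex{0,0} = 1
G(20) = mex{0,0} = 1
G(21) = mex{0,0} = 1
G(22) = mex{1,0} = 2
Pile A: G(15) = 0.
Pile B: G(21) = 1.
Pile C: G(22) = 2.
Combined Grundy value = 0 ⊕ 1 ⊕ 2 = 3.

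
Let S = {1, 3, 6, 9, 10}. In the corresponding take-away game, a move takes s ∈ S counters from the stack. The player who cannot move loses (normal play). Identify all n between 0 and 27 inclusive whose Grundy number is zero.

n :  0  1  2  3  4  5  6  7  8  9 10 11 12 13 14 15 16 17 18 19 20 21 22 23 24 25 26 27
G :  0  1  0  1  0  1  2  3  2  3  2  3  4  5  4  0  1  0  1  0  1  2  3  2  3  2  3  4
P-positions are exactly the n with G(n) = 0.

0, 2, 4, 15, 17, 19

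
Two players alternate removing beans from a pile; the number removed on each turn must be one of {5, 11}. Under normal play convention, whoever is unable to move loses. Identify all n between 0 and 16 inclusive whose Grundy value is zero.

n :  0  1  2  3  4  5  6  7  8  9 10 11 12 13 14 15 16
G :  0  0  0  0  0  1  1  1  1  1  0  2  2  2  2  1  0
P-positions are exactly the n with G(n) = 0.

0, 1, 2, 3, 4, 10, 16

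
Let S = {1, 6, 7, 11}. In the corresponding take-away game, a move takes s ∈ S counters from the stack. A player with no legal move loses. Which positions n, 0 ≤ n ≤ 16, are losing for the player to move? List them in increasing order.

0, 2, 4, 12, 14, 16

G(0) = 0
G(1) = mex{0} = 1
G(2) = mex{1} = 0
G(3) = mex{0} = 1
G(4) = mex{1} = 0
G(5) = mex{0} = 1
G(6) = mex{1,0} = 2
G(7) = mex{2,1,0} = 3
G(8) = mex{3,0,1} = 2
G(9) = mex{2,1,0} = 3
G(10) = mex{3,0,1} = 2
G(11) = mex{2,1,0,0} = 3
G(12) = mex{3,2,1,1} = 0
G(13) = mex{0,3,2,0} = 1
G(14) = mex{1,2,3,1} = 0
G(15) = mex{0,3,2,0} = 1
G(16) = mex{1,2,3,1} = 0
P-positions are exactly the n with G(n) = 0.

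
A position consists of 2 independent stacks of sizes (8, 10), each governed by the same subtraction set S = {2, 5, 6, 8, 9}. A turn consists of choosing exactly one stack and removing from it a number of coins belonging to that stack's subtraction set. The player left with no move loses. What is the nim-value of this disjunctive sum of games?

All stacks use S = {2, 5, 6, 8, 9}:
G(0) = 0
G(1) = mex{} = 0
G(2) = mex{0} = 1
G(3) = mex{0} = 1
G(4) = mex{1} = 0
G(5) = mex{1,0} = 2
G(6) = mex{0,0,0} = 1
G(7) = mex{2,1,0} = 3
G(8) = mex{1,1,1,0} = 2
G(9) = mex{3,0,1,0,0} = 2
G(10) = mex{2,2,0,1,0} = 3
Stack A: G(8) = 2.
Stack B: G(10) = 3.
Combined Grundy value = 2 ⊕ 3 = 1.

1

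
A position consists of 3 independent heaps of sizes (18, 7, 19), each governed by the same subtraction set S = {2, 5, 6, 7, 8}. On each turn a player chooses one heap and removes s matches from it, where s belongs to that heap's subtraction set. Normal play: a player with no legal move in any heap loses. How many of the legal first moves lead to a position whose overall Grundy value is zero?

0

All heaps use S = {2, 5, 6, 7, 8}:
n :  0  1  2  3  4  5  6  7  8  9 10 11 12 13 14 15 16 17 18 19
G :  0  0  1  1  0  2  1  3  2  2  3  3  4  0  0  1  1  0  2  1
Heap A: G(18) = 2.
Heap B: G(7) = 3.
Heap C: G(19) = 1.
Combined Grundy value = 2 ⊕ 3 ⊕ 1 = 0.
A winning move leaves total XOR = 0, i.e. changes one component's Grundy value g to g ⊕ X where X is the current total.
Heap A: target g' = 2⊕0 = 2, but every legal move changes the Grundy value (mex property), so 0 moves.
Heap B: target g' = 3⊕0 = 3, but every legal move changes the Grundy value (mex property), so 0 moves.
Heap C: target g' = 1⊕0 = 1, but every legal move changes the Grundy value (mex property), so 0 moves.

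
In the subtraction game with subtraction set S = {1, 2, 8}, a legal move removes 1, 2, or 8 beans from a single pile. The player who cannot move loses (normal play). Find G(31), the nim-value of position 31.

n :  0  1  2  3  4  5  6  7  8  9 10 11 12 13 14 15 16 17 18 19 20 21 22 23 24 25 26 27 28 29 30 31
G :  0  1  2  0  1  2  0  1  2  0  1  2  0  1  2  0  1  2  0  1  2  0  1  2  0  1  2  0  1  2  0  1

1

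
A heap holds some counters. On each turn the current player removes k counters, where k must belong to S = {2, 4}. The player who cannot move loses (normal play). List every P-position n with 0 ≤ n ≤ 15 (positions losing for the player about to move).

0, 1, 6, 7, 12, 13

n :  0  1  2  3  4  5  6  7  8  9 10 11 12 13 14 15
G :  0  0  1  1  2  2  0  0  1  1  2  2  0  0  1  1
P-positions are exactly the n with G(n) = 0.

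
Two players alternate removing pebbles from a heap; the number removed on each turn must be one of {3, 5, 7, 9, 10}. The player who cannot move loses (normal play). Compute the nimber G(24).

n :  0  1  2  3  4  5  6  7  8  9 10 11 12 13 14 15 16 17 18 19 20 21 22 23 24
G :  0  0  0  1  1  1  2  2  2  3  3  3  4  0  0  0  1  1  1  2  2  2  3  3  3

3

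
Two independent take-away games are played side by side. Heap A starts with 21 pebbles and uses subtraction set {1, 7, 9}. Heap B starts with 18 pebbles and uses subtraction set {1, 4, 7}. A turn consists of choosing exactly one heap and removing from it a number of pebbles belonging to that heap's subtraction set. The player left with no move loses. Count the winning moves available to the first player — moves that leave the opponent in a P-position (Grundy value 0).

Heap A, S = {1, 7, 9}:
n :  0  1  2  3  4  5  6  7  8  9 10 11 12 13 14 15 16 17 18 19 20 21
G :  0  1  0  1  0  1  0  1  0  1  0  1  0  1  0  1  0  1  0  1  0  1
G_A(21) = 1.
Heap B, S = {1, 4, 7}:
G(0) = 0
G(1) = mex{0} = 1
G(2) = mex{1} = 0
G(3) = mex{0} = 1
G(4) = mex{1,0} = 2
G(5) = mex{2,1} = 0
G(6) = mex{0,0} = 1
G(7) = mex{1,1,0} = 2
G(8) = mex{2,2,1} = 0
G(9) = mex{0,0,0} = 1
G(10) = mex{1,1,1} = 0
G(11) = mex{0,2,2} = 1
G(12) = mex{1,0,0} = 2
G(13) = mex{2,1,1} = 0
G(14) = mex{0,0,2} = 1
G(15) = mex{1,1,0} = 2
G(16) = mex{2,2,1} = 0
G(17) = mex{0,0,0} = 1
G(18) = mex{1,1,1} = 0
G_B(18) = 0.
Combined Grundy value = 1 ⊕ 0 = 1.
A winning move leaves total XOR = 0, i.e. changes one component's Grundy value g to g ⊕ X where X is the current total.
Heap A: need g' = 1⊕1 = 0. Options: 21−1→G=0, 21−7→G=0, 21−9→G=0. Hits: 3.
Heap B: need g' = 0⊕1 = 1. Options: 18−1→G=1, 18−4→G=1, 18−7→G=1. Hits: 3.

6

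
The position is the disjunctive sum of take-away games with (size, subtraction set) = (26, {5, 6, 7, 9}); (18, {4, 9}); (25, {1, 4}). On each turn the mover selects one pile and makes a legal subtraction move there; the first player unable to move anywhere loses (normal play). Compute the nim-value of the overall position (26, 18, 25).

Pile A, S = {5, 6, 7, 9}:
n :  0  1  2  3  4  5  6  7  8  9 10 11 12 13 14 15 16 17 18 19 20 21 22 23 24 25 26
G :  0  0  0  0  0  1  1  1  1  1  2  2  2  2  0  0  0  0  0  1  1  1  1  1  2  2  2
G_A(26) = 2.
Pile B, S = {4, 9}:
G(0) = 0
G(1) = mex{} = 0
G(2) = mex{} = 0
G(3) = mex{} = 0
G(4) = mex{0} = 1
G(5) = mex{0} = 1
G(6) = mex{0} = 1
G(7) = mex{0} = 1
G(8) = mex{1} = 0
G(9) = mex{1,0} = 2
G(10) = mex{1,0} = 2
G(11) = mex{1,0} = 2
G(12) = mex{0,0} = 1
G(13) = mex{2,1} = 0
G(14) = mex{2,1} = 0
G(15) = mex{2,1} = 0
G(16) = mex{1,1} = 0
G(17) = mex{0,0} = 1
G(18) = mex{0,2} = 1
G_B(18) = 1.
Pile C, S = {1, 4}:
G(0) = 0
G(1) = mex{0} = 1
G(2) = mex{1} = 0
G(3) = mex{0} = 1
G(4) = mex{1,0} = 2
G(5) = mex{2,1} = 0
G(6) = mex{0,0} = 1
G(7) = mex{1,1} = 0
G(8) = mex{0,2} = 1
G(9) = mex{1,0} = 2
G(10) = mex{2,1} = 0
G(11) = mex{0,0} = 1
G(12) = mex{1,1} = 0
G(13) = mex{0,2} = 1
G(14) = mex{1,0} = 2
G(15) = mex{2,1} = 0
G(16) = mex{0,0} = 1
G(17) = mex{1,1} = 0
G(18) = mex{0,2} = 1
G(19) = mex{1,0} = 2
G(20) = mex{2,1} = 0
G(21) = mex{0,0} = 1
G(22) = mex{1,1} = 0
G(23) = mex{0,2} = 1
G(24) = mex{1,0} = 2
G(25) = mex{2,1} = 0
G_C(25) = 0.
Combined Grundy value = 2 ⊕ 1 ⊕ 0 = 3.

3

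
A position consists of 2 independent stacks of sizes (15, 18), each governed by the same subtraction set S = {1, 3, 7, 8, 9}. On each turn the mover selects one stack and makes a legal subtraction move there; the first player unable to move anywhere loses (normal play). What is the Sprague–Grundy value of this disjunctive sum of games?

All stacks use S = {1, 3, 7, 8, 9}:
n :  0  1  2  3  4  5  6  7  8  9 10 11 12 13 14 15 16 17 18
G :  0  1  0  1  0  1  0  1  2  3  2  3  2  3  2  3  0  1  0
Stack A: G(15) = 3.
Stack B: G(18) = 0.
Combined Grundy value = 3 ⊕ 0 = 3.

3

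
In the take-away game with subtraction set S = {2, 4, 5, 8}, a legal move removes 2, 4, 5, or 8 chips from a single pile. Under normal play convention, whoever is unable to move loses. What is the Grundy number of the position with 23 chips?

n :  0  1  2  3  4  5  6  7  8  9 10 11 12 13 14 15 16 17 18 19 20 21 22 23
G :  0  0  1  1  2  2  3  0  4  1  0  2  1  0  2  1  0  2  1  0  2  1  0  2

2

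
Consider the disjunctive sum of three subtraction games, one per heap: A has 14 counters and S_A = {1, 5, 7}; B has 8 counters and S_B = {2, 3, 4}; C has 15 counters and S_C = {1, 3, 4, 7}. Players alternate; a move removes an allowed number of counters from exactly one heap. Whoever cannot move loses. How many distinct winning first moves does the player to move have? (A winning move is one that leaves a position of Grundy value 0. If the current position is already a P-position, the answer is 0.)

Heap A, S = {1, 5, 7}:
G(0) = 0
G(1) = mex{0} = 1
G(2) = mex{1} = 0
G(3) = mex{0} = 1
G(4) = mex{1} = 0
G(5) = mex{0,0} = 1
G(6) = mex{1,1} = 0
G(7) = mex{0,0,0} = 1
G(8) = mex{1,1,1} = 0
G(9) = mex{0,0,0} = 1
G(10) = mex{1,1,1} = 0
G(11) = mex{0,0,0} = 1
G(12) = mex{1,1,1} = 0
G(13) = mex{0,0,0} = 1
G(14) = mex{1,1,1} = 0
G_A(14) = 0.
Heap B, S = {2, 3, 4}:
G(0) = 0
G(1) = mex{} = 0
G(2) = mex{0} = 1
G(3) = mex{0,0} = 1
G(4) = mex{1,0,0} = 2
G(5) = mex{1,1,0} = 2
G(6) = mex{2,1,1} = 0
G(7) = mex{2,2,1} = 0
G(8) = mex{0,2,2} = 1
G_B(8) = 1.
Heap C, S = {1, 3, 4, 7}:
n :  0  1  2  3  4  5  6  7  8  9 10 11 12 13 14 15
G :  0  1  0  1  2  3  2  3  0  1  0  1  2  3  2  3
G_C(15) = 3.
Combined Grundy value = 0 ⊕ 1 ⊕ 3 = 2.
A winning move leaves total XOR = 0, i.e. changes one component's Grundy value g to g ⊕ X where X is the current total.
Heap A: need g' = 0⊕2 = 2. Options: 14−1→G=1, 14−5→G=1, 14−7→G=1. Hits: 0.
Heap B: need g' = 1⊕2 = 3. Options: 8−2→G=0, 8−3→G=2, 8−4→G=2. Hits: 0.
Heap C: need g' = 3⊕2 = 1. Options: 15−1→G=2, 15−3→G=2, 15−4→G=1, 15−7→G=0. Hits: 1.

1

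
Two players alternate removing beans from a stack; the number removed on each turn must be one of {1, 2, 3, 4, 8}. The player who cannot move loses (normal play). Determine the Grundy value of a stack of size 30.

0

n :  0  1  2  3  4  5  6  7  8  9 10 11 12 13 14 15 16 17 18 19 20 21 22 23 24 25 26 27 28 29 30
G :  0  1  2  3  4  0  1  2  3  4  0  1  2  3  4  0  1  2  3  4  0  1  2  3  4  0  1  2  3  4  0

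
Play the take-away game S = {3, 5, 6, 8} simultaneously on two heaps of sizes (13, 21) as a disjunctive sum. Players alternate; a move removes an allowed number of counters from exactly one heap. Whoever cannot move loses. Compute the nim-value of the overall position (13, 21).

3

All heaps use S = {3, 5, 6, 8}:
G(0) = 0
G(1) = mex{} = 0
G(2) = mex{} = 0
G(3) = mex{0} = 1
G(4) = mex{0} = 1
G(5) = mex{0,0} = 1
G(6) = mex{1,0,0} = 2
G(7) = mex{1,0,0} = 2
G(8) = mex{1,1,0,0} = 2
G(9) = mex{2,1,1,0} = 3
G(10) = mex{2,1,1,0} = 3
G(11) = mex{2,2,1,1} = 0
G(12) = mex{3,2,2,1} = 0
G(13) = mex{3,2,2,1} = 0
G(14) = mex{0,3,2,2} = 1
G(15) = mex{0,3,3,2} = 1
G(16) = mex{0,0,3,2} = 1
G(17) = mex{1,0,0,3} = 2
G(18) = mex{1,0,0,3} = 2
G(19) = mex{1,1,0,0} = 2
G(20) = mex{2,1,1,0} = 3
G(21) = mex{2,1,1,0} = 3
Heap A: G(13) = 0.
Heap B: G(21) = 3.
Combined Grundy value = 0 ⊕ 3 = 3.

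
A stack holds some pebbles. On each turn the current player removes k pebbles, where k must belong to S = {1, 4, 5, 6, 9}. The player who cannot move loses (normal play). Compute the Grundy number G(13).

n :  0  1  2  3  4  5  6  7  8  9 10 11 12 13
G :  0  1  0  1  2  3  2  3  4  5  0  1  0  1

1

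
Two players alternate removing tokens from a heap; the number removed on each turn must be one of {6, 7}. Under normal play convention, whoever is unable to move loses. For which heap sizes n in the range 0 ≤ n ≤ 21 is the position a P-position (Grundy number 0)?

G(0) = 0
G(1) = mex{} = 0
G(2) = mex{} = 0
G(3) = mex{} = 0
G(4) = mex{} = 0
G(5) = mex{} = 0
G(6) = mex{0} = 1
G(7) = mex{0,0} = 1
G(8) = mex{0,0} = 1
G(9) = mex{0,0} = 1
G(10) = mex{0,0} = 1
G(11) = mex{0,0} = 1
G(12) = mex{1,0} = 2
G(13) = mex{1,1} = 0
G(14) = mex{1,1} = 0
G(15) = mex{1,1} = 0
G(16) = mex{1,1} = 0
G(17) = mex{1,1} = 0
G(18) = mex{2,1} = 0
G(19) = mex{0,2} = 1
G(20) = mex{0,0} = 1
G(21) = mex{0,0} = 1
P-positions are exactly the n with G(n) = 0.

0, 1, 2, 3, 4, 5, 13, 14, 15, 16, 17, 18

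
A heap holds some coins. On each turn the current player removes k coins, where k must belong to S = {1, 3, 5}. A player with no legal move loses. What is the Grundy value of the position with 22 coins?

0

G(0) = 0
G(1) = mex{0} = 1
G(2) = mex{1} = 0
G(3) = mex{0,0} = 1
G(4) = mex{1,1} = 0
G(5) = mex{0,0,0} = 1
G(6) = mex{1,1,1} = 0
G(7) = mex{0,0,0} = 1
G(8) = mex{1,1,1} = 0
G(9) = mex{0,0,0} = 1
G(10) = mex{1,1,1} = 0
G(11) = mex{0,0,0} = 1
G(12) = mex{1,1,1} = 0
G(13) = mex{0,0,0} = 1
G(14) = mex{1,1,1} = 0
G(15) = mex{0,0,0} = 1
G(16) = mex{1,1,1} = 0
G(17) = mex{0,0,0} = 1
G(18) = mex{1,1,1} = 0
G(19) = mex{0,0,0} = 1
G(20) = mex{1,1,1} = 0
G(21) = mex{0,0,0} = 1
G(22) = mex{1,1,1} = 0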